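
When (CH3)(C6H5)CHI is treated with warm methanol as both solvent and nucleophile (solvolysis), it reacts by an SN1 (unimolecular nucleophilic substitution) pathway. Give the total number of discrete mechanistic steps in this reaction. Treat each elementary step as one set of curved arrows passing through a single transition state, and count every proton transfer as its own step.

Step 1: Rate-determining heterolysis of the C–I bond gives I⁻ and a secondary carbocation.
(No 1,2-shift: no single shift to an adjacent carbon would give a more stable cation.)
Step 2: CH3OH donates an oxygen lone pair into the empty p orbital of the cation, giving a protonated ether (an oxonium ion).
Step 3: Deprotonation of the oxonium oxygen by solvent methanol yields the neutral ether.
Total: 3 elementary steps.

3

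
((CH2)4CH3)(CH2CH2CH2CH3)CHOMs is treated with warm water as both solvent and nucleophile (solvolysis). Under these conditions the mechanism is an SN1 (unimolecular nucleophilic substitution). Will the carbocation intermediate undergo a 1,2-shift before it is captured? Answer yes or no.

no

The first-formed carbocation is secondary.
No single 1,2-shift to an adjacent carbon would produce a more-substituted cation than the one already present, so no rearrangement occurs.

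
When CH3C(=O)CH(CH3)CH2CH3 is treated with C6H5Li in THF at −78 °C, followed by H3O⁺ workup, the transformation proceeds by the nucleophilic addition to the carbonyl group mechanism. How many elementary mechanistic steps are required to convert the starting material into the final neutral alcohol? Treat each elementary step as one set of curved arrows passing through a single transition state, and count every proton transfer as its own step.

Step 1: Nucleophilic addition: the carbanion-like carbon of C6H5Li adds to the carbonyl carbon, pushing the π(C=O) electron pair onto oxygen and giving a tetrahedral alkoxide.
Step 2: The alkoxide picks up a proton during H3O⁺ workup to yield an alcohol.
Total: 2 elementary steps.

2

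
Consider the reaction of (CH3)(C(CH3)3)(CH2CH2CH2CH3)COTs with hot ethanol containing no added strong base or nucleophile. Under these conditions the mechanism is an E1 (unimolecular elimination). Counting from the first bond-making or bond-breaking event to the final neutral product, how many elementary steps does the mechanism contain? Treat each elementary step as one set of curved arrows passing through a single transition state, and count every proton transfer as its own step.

Step 1: The C–O bond breaks with both electrons going to the tosylate; TsO⁻ leaves and a tertiary carbocation remains.
(No 1,2-shift: no single shift to an adjacent carbon would give a more stable cation.)
Step 2: A weak base (an ethanol molecule from the solvent) removes a proton from a carbon adjacent to the cationic centre; the electrons of that C–H bond become the new π(C=C) bond, giving the alkene.
Total: 2 elementary steps.

2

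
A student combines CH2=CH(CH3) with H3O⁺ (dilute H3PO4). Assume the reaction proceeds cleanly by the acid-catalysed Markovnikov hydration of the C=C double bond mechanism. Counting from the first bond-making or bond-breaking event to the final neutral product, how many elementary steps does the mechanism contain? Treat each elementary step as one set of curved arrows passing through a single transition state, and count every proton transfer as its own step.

3

Step 1: Electrophilic addition begins with the π(C=C) electrons forming a bond to the proton of H3O⁺. Following Markovnikov's rule, the resulting cation is secondary. H2O is released.
(No 1,2-shift: no single shift to an adjacent carbon would give a more stable cation.)
Step 2: A lone pair on the oxygen of H2O attacks the carbocation, forming a C–O bond and an oxonium ion (a protonated alcohol).
Step 3: Proton transfer from the O–H of the oxonium ion to H2O completes the catalytic cycle and yields the alcohol.
Total: 3 elementary steps.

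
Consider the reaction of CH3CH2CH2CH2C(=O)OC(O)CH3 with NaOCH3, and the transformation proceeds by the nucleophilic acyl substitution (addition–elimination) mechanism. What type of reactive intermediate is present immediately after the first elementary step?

Step 1: Nucleophilic addition of CH3O⁻ to the acyl carbon breaks the π(C=O) bond and yields a tetrahedral, anionic intermediate.
After step 1 the species present is a tetrahedral intermediate.

tetrahedral intermediate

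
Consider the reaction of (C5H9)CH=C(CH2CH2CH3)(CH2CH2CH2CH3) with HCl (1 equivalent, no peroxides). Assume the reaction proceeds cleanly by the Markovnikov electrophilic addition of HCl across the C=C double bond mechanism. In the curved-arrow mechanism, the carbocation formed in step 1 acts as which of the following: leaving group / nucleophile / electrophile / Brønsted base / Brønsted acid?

electrophile

Step 2: The Cl⁻ anion donates a lone pair to the carbocation, forming the new C–Cl σ-bond and giving the neutral alkyl halide.
The carbocation formed in step 1 accepts an electron pair into an empty or π* orbital — it is the electrophile.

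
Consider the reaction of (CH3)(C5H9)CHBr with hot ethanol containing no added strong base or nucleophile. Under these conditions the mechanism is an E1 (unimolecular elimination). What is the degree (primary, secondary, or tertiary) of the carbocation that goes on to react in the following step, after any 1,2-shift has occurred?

Step 1: Rate-determining heterolysis of the C–Br bond gives Br⁻ and a secondary carbocation.
Step 2: A hydride (H with its bonding pair) migrates from the adjacent cyclopentyl carbon to the cationic centre — a 1,2-hydride shift — upgrading the secondary cation to a tertiary one.
The cation rearranges from secondary to tertiary via a 1,2-hydride shift from the adjacent cyclopentyl carbon; the tertiary cation is what reacts next.

tertiary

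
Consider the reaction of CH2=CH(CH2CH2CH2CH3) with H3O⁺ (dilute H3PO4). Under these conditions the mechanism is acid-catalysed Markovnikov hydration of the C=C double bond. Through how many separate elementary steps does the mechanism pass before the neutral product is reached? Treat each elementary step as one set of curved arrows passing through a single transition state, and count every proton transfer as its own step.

3

Step 1: Protonation of the alkene by H3O⁺: the π bond acts as the nucleophile and picks up H⁺, giving the more stable (Markovnikov) secondary carbocation. H2O is released.
(No 1,2-shift: no single shift to an adjacent carbon would give a more stable cation.)
Step 2: A lone pair on the oxygen of H2O attacks the carbocation, forming a C–O bond and an oxonium ion (a protonated alcohol).
Step 3: H2O removes a proton from the oxonium oxygen, regenerating H3O⁺ and giving the neutral alcohol.
Total: 3 elementary steps.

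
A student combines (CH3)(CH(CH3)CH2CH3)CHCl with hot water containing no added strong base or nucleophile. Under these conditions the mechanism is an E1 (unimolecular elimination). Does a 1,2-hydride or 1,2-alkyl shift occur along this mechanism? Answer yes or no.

yes

The first-formed carbocation is secondary.
The adjacent sec-butyl carbon already bears 2 other carbon substituents and has a hydrogen to migrate; after a 1,2-hydride shift from that carbon the positive charge sits on a tertiary centre.
Tertiary is more stable than secondary, so the shift occurs.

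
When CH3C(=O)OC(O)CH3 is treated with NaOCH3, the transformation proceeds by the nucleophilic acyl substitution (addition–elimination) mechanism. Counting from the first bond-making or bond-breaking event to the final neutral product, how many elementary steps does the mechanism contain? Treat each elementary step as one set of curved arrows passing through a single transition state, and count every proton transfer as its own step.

2

Step 1: Nucleophilic addition of CH3O⁻ to the acyl carbon breaks the π(C=O) bond and yields a tetrahedral, anionic intermediate.
Step 2: An oxygen lone pair re-forms the C=O π bond as the C–O σ-bond breaks; CH3CO2⁻ is expelled.
Total: 2 elementary steps.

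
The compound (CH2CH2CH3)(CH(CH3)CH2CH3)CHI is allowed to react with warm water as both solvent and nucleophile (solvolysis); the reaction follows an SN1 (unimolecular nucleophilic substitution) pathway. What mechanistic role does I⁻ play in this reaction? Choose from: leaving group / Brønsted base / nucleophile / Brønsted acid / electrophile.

leaving group

Step 1: Unassisted departure of I⁻ (taking the C–I bonding pair) generates a secondary carbocation.
I⁻ departs with both electrons of the breaking σ-bond — that is the definition of a leaving group.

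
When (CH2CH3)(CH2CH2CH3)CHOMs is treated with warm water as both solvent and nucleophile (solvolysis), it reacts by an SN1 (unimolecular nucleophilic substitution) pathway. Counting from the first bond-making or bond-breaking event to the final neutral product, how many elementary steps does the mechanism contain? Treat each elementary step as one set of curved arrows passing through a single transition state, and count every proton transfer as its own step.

3

Step 1: The C–O bond breaks with both electrons going to the mesylate; MsO⁻ leaves and a secondary carbocation remains.
(No 1,2-shift: no single shift to an adjacent carbon would give a more stable cation.)
Step 2: H2O donates an oxygen lone pair into the empty p orbital of the cation, giving a protonated alcohol (an oxonium ion).
Step 3: Proton transfer from the O–H of the oxonium ion to a solvent molecule delivers the neutral alcohol.
Total: 3 elementary steps.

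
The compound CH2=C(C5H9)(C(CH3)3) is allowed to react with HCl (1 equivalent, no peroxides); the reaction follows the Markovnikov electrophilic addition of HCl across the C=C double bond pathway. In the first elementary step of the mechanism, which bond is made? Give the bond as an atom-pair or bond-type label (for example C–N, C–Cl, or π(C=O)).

Step 1: The π electrons of the C=C bond attack a proton of HCl; Markovnikov addition places the new C–H on the less-substituted alkene carbon, so the positive charge ends up on the more-substituted carbon — a tertiary carbocation. The H–Cl bond breaks heterolytically, releasing Cl⁻.
The bond formed in this step is the C–H bond.

C–H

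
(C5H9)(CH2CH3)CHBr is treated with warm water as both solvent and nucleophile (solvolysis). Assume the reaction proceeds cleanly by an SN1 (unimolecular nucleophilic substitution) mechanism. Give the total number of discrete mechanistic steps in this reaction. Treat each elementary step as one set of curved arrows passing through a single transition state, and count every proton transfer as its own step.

Step 1: Unassisted departure of Br⁻ (taking the C–Br bonding pair) generates a secondary carbocation.
Step 2: A hydride (H with its bonding pair) migrates from the adjacent cyclopentyl carbon to the cationic centre — a 1,2-hydride shift — upgrading the secondary cation to a tertiary one.
Step 3: A lone pair on the oxygen of H2O attacks the carbocation, forming a new C–O σ-bond and an oxonium ion.
Step 4: Proton transfer from the O–H of the oxonium ion to a solvent molecule delivers the neutral alcohol.
Total: 4 elementary steps.

4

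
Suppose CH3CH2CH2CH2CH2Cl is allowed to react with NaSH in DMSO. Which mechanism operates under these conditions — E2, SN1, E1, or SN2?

SN2

Conditions: a primary substrate with a strong nucleophile in the polar aprotic solvent DMSO.
These conditions are the textbook signature of the SN2 pathway.
An unhindered substrate with a strong nucleophile in a polar aprotic solvent favours one-step backside displacement.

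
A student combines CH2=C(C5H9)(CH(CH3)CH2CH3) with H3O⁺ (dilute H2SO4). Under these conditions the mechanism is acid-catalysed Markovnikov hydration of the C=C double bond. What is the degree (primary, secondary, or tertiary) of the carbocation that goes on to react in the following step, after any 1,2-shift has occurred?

tertiary

Step 1: Protonation of the alkene by H3O⁺: the π bond acts as the nucleophile and picks up H⁺, giving the more stable (Markovnikov) tertiary carbocation. H2O is released.
No single 1,2-shift to an adjacent carbon would give a more-substituted cation, so no rearrangement occurs.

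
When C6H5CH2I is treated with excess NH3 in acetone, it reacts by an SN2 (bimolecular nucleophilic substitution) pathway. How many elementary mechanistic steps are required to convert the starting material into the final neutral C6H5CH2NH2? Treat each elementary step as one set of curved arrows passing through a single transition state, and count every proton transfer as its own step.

2

Step 1: A lone pair on the N of NH3 attacks the α-carbon from the back side while the C–I bond breaks; both bonding electrons leave with I⁻. The product of this concerted step is an alkylammonium ion.
Step 2: A second equivalent of NH3 removes a proton from the N, giving the neutral product.
Total: 2 elementary steps.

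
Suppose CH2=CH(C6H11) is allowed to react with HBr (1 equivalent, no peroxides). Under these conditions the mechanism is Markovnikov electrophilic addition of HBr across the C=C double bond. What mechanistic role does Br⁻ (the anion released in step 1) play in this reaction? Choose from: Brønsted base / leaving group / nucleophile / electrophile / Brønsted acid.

Step 3: Br⁻ captures the cation: a lone pair on Br⁻ fills the empty p orbital, producing the alkyl halide product.
Br⁻ (the anion released in step 1) donates an electron pair to form a new σ-bond to carbon — it is the nucleophile.

nucleophile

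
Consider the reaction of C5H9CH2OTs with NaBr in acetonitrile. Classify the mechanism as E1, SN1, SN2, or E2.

SN2

Conditions: a primary substrate with a strong nucleophile in the polar aprotic solvent acetonitrile.
These conditions are the textbook signature of the SN2 pathway.
An unhindered substrate with a strong nucleophile in a polar aprotic solvent favours one-step backside displacement.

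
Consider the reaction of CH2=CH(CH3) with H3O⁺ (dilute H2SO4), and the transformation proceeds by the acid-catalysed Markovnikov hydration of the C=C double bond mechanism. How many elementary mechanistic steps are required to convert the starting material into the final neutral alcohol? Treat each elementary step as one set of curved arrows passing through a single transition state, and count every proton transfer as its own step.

Step 1: Electrophilic addition begins with the π(C=C) electrons forming a bond to the proton of H3O⁺. Following Markovnikov's rule, the resulting cation is secondary. H2O is released.
(No 1,2-shift: no single shift to an adjacent carbon would give a more stable cation.)
Step 2: Water acts as the nucleophile: an oxygen lone pair bonds to the cationic carbon, giving an oxonium-ion intermediate.
Step 3: Deprotonation of the oxonium ion by a water molecule delivers the neutral alcohol and regenerates the acid catalyst.
Total: 3 elementary steps.

3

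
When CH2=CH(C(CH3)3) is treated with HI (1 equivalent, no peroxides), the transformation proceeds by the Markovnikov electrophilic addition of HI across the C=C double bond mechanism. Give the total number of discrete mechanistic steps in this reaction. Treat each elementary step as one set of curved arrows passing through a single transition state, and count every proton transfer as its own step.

Step 1: Electrophilic addition begins with the π(C=C) electrons forming a bond to the proton of HI. Following Markovnikov's rule, the resulting cation is secondary. The H–I bond breaks heterolytically, releasing I⁻.
Step 2: A methyl group with its bonding pair migrates from the adjacent tert-butyl carbon to the cationic centre — a 1,2-methyl shift — upgrading the secondary cation to a tertiary one.
Step 3: The I⁻ anion donates a lone pair to the carbocation, forming the new C–I σ-bond and giving the neutral alkyl halide.
Total: 3 elementary steps.

3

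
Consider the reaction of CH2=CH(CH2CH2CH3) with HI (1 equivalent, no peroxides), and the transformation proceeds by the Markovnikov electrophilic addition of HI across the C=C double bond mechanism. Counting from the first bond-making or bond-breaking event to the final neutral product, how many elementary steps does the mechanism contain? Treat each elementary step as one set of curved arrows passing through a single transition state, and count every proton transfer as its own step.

Step 1: The π electrons of the C=C bond attack a proton of HI; Markovnikov addition places the new C–H on the less-substituted alkene carbon, so the positive charge ends up on the more-substituted carbon — a secondary carbocation. The H–I bond breaks heterolytically, releasing I⁻.
(No 1,2-shift: no single shift to an adjacent carbon would give a more stable cation.)
Step 2: The I⁻ anion donates a lone pair to the carbocation, forming the new C–I σ-bond and giving the neutral alkyl halide.
Total: 2 elementary steps.

2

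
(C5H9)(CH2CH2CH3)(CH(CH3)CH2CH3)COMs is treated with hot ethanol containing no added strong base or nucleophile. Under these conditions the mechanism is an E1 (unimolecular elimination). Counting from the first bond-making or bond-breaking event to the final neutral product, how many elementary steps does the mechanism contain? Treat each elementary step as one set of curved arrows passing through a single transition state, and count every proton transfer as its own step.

2

Step 1: Ionisation: the C–O σ-bond cleaves heterolytically; both bonding electrons depart with MsO⁻, leaving a tertiary carbocation at the α-carbon.
(No 1,2-shift: no single shift to an adjacent carbon would give a more stable cation.)
Step 2: A weak base (an ethanol molecule from the solvent) removes a proton from a carbon adjacent to the cationic centre; the electrons of that C–H bond become the new π(C=C) bond, giving the alkene.
Total: 2 elementary steps.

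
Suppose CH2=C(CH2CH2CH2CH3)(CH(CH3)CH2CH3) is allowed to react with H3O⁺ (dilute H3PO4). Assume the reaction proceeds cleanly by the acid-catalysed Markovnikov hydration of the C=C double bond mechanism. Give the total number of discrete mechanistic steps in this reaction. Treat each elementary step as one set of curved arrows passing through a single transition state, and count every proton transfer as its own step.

Step 1: Protonation of the alkene by H3O⁺: the π bond acts as the nucleophile and picks up H⁺, giving the more stable (Markovnikov) tertiary carbocation. H2O is released.
(No 1,2-shift: no single shift to an adjacent carbon would give a more stable cation.)
Step 2: Nucleophilic capture of the cation by H2O produces the protonated alcohol (an oxonium ion).
Step 3: H2O removes a proton from the oxonium oxygen, regenerating H3O⁺ and giving the neutral alcohol.
Total: 3 elementary steps.

3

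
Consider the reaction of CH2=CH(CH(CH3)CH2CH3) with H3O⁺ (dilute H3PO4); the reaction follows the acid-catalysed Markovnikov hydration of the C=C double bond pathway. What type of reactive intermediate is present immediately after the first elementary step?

Step 1: Electrophilic addition begins with the π(C=C) electrons forming a bond to the proton of H3O⁺. Following Markovnikov's rule, the resulting cation is secondary. H2O is released.
After step 1 the species present is a secondary carbocation.

secondary carbocation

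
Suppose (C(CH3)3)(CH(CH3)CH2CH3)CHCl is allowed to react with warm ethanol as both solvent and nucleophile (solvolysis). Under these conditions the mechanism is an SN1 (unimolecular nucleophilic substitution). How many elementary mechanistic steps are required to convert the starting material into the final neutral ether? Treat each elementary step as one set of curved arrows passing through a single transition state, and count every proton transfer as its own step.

4

Step 1: Ionisation: the C–Cl σ-bond cleaves heterolytically; both bonding electrons depart with Cl⁻, leaving a secondary carbocation at the α-carbon.
Step 2: Carbocation rearrangement: a 1,2-hydride shift from the adjacent sec-butyl carbon converts the initially-formed secondary cation into the more stable tertiary cation.
Step 3: CH3CH2OH donates an oxygen lone pair into the empty p orbital of the cation, giving a protonated ether (an oxonium ion).
Step 4: Proton transfer from the O–H of the oxonium ion to a solvent molecule delivers the neutral ether.
Total: 4 elementary steps.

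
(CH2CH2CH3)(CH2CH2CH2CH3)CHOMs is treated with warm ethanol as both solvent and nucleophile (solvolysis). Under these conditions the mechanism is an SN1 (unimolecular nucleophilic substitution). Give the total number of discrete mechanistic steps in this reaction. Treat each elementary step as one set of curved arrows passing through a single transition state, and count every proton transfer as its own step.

3

Step 1: Unassisted departure of MsO⁻ (taking the C–O bonding pair) generates a secondary carbocation.
(No 1,2-shift: no single shift to an adjacent carbon would give a more stable cation.)
Step 2: Nucleophilic capture: the oxygen of CH3CH2OH bonds to the cationic carbon, producing an oxonium-ion intermediate.
Step 3: A second solvent molecule removes the proton on oxygen, giving the neutral ether product.
Total: 3 elementary steps.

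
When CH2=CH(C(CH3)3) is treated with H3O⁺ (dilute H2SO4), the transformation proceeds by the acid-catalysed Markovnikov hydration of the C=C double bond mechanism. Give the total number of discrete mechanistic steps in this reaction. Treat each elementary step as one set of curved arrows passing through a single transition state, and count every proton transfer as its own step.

4

Step 1: Electrophilic addition begins with the π(C=C) electrons forming a bond to the proton of H3O⁺. Following Markovnikov's rule, the resulting cation is secondary. H2O is released.
Step 2: A 1,2-methyl shift from the adjacent tert-butyl carbon moves the positive charge from the secondary centre to an adjacent carbon, generating a more stable tertiary carbocation.
Step 3: Water acts as the nucleophile: an oxygen lone pair bonds to the cationic carbon, giving an oxonium-ion intermediate.
Step 4: Deprotonation of the oxonium ion by a water molecule delivers the neutral alcohol and regenerates the acid catalyst.
Total: 4 elementary steps.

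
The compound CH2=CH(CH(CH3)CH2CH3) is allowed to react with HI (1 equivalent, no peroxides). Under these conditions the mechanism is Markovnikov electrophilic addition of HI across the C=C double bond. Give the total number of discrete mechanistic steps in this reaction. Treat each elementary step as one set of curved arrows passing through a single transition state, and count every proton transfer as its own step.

3

Step 1: Electrophilic addition begins with the π(C=C) electrons forming a bond to the proton of HI. Following Markovnikov's rule, the resulting cation is secondary. The H–I bond breaks heterolytically, releasing I⁻.
Step 2: A 1,2-hydride shift from the adjacent sec-butyl carbon moves the positive charge from the secondary centre to an adjacent carbon, generating a more stable tertiary carbocation.
Step 3: I⁻ captures the cation: a lone pair on I⁻ fills the empty p orbital, producing the alkyl halide product.
Total: 3 elementary steps.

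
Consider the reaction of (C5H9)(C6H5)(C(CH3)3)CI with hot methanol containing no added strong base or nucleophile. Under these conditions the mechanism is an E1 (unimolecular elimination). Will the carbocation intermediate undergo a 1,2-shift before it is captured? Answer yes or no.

no

The first-formed carbocation is tertiary.
No single 1,2-shift to an adjacent carbon would produce a more-substituted cation than the one already present, so no rearrangement occurs.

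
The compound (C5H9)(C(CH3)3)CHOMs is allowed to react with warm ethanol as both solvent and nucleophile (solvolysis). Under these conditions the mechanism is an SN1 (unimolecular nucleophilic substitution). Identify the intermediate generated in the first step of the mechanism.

secondary carbocation

Step 1: Unassisted departure of MsO⁻ (taking the C–O bonding pair) generates a secondary carbocation.
After step 1 the species present is a secondary carbocation.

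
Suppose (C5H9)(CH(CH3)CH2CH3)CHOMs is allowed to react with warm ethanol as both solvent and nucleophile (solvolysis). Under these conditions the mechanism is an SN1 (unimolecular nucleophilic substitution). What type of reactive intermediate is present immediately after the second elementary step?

tertiary carbocation

Step 1: Unassisted departure of MsO⁻ (taking the C–O bonding pair) generates a secondary carbocation.
Step 2: A hydride (H with its bonding pair) migrates from the adjacent sec-butyl carbon to the cationic centre — a 1,2-hydride shift — upgrading the secondary cation to a tertiary one.
After step 2 the species present is a tertiary carbocation.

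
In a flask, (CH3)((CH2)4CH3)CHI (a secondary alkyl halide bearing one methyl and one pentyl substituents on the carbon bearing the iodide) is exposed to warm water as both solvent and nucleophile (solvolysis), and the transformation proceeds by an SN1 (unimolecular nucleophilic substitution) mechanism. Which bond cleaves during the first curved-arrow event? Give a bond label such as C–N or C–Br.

Step 1: Ionisation: the C–I σ-bond cleaves heterolytically; both bonding electrons depart with I⁻, leaving a secondary carbocation at the α-carbon.
The bond broken in this step is the C–I bond.

C–I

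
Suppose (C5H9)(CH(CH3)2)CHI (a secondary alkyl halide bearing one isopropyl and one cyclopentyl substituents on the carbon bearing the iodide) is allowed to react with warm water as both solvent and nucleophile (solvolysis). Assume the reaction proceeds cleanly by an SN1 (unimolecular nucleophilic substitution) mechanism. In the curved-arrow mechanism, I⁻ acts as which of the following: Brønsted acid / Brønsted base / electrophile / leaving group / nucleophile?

Step 1: The C–I bond breaks with both electrons going to the iodide; I⁻ leaves and a secondary carbocation remains.
I⁻ departs with both electrons of the breaking σ-bond — that is the definition of a leaving group.

leaving group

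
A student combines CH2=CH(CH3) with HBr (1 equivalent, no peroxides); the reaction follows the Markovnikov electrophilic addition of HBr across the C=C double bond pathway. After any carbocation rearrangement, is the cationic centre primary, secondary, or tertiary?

Step 1: Electrophilic addition begins with the π(C=C) electrons forming a bond to the proton of HBr. Following Markovnikov's rule, the resulting cation is secondary. The H–Br bond breaks heterolytically, releasing Br⁻.
No single 1,2-shift to an adjacent carbon would give a more-substituted cation, so no rearrangement occurs.

secondary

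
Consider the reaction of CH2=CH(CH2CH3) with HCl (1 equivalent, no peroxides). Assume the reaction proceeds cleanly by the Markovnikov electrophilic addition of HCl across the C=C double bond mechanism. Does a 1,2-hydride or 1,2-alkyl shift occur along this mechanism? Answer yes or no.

no

The first-formed carbocation is secondary.
No single 1,2-shift to an adjacent carbon would produce a more-substituted cation than the one already present, so no rearrangement occurs.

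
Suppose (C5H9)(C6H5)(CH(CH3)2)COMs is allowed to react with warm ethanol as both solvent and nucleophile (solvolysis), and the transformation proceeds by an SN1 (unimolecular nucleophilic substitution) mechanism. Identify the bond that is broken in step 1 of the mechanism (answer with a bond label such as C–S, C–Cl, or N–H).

C–O

Step 1: Rate-determining heterolysis of the C–O bond gives MsO⁻ and a tertiary carbocation.
The bond broken in this step is the C–O bond.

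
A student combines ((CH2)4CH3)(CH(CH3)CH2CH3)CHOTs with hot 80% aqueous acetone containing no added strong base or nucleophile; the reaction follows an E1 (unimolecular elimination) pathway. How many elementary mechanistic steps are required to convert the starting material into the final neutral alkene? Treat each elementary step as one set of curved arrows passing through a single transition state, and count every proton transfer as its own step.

3

Step 1: The C–O bond breaks with both electrons going to the tosylate; TsO⁻ leaves and a secondary carbocation remains.
Step 2: Carbocation rearrangement: a 1,2-hydride shift from the adjacent sec-butyl carbon converts the initially-formed secondary cation into the more stable tertiary cation.
Step 3: Loss of a β-proton to a water molecule of the solvent: the C–H bonding pair collapses toward the cationic carbon to form the C=C π bond, yielding the alkene.
Total: 3 elementary steps.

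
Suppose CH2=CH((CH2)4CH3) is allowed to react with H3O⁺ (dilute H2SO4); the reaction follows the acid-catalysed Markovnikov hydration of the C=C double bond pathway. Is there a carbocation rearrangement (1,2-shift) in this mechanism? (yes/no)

The first-formed carbocation is secondary.
No single 1,2-shift to an adjacent carbon would produce a more-substituted cation than the one already present, so no rearrangement occurs.

no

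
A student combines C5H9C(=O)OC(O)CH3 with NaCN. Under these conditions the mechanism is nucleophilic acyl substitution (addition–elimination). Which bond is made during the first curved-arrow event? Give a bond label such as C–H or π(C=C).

C–C

Step 1: A lone pair on the C of CN⁻ attacks the electrophilic acyl carbon; the π(C=O) electrons move onto oxygen, giving a tetrahedral intermediate.
The bond formed in this step is the C–C bond.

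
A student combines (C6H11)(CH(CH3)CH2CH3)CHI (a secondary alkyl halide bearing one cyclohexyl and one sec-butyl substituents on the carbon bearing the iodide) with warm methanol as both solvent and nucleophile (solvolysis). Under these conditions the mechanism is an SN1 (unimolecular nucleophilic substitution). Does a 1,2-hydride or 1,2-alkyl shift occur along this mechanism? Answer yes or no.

yes

The first-formed carbocation is secondary.
The adjacent cyclohexyl carbon already bears 2 other carbon substituents and has a hydrogen to migrate; after a 1,2-hydride shift from that carbon the positive charge sits on a tertiary centre.
Tertiary is more stable than secondary, so the shift occurs.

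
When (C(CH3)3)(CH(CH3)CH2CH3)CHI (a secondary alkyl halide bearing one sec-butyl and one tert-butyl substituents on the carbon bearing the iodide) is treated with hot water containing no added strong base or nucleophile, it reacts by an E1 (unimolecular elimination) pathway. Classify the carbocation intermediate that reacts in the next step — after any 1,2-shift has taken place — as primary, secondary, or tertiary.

Step 1: Rate-determining heterolysis of the C–I bond gives I⁻ and a secondary carbocation.
Step 2: Carbocation rearrangement: a 1,2-hydride shift from the adjacent sec-butyl carbon converts the initially-formed secondary cation into the more stable tertiary cation.
The cation rearranges from secondary to tertiary via a 1,2-hydride shift from the adjacent sec-butyl carbon; the tertiary cation is what reacts next.

tertiary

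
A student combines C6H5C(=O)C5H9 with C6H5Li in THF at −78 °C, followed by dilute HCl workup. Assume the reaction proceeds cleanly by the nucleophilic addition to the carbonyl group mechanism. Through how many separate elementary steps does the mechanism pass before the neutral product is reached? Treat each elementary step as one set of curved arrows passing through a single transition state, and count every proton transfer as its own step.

2

Step 1: A lone pair / filled orbital on the carbanion-like carbon of C6H5Li attacks the electrophilic carbonyl carbon; the π(C=O) electrons shift onto oxygen, producing a tetrahedral alkoxide intermediate.
Step 2: On dilute HCl workup the alkoxide oxygen is protonated, giving an alcohol.
Total: 2 elementary steps.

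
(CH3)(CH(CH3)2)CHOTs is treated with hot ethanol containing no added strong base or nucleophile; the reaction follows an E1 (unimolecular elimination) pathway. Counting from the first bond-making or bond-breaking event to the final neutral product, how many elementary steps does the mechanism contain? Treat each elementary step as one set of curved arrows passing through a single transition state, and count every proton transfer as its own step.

3

Step 1: Unassisted departure of TsO⁻ (taking the C–O bonding pair) generates a secondary carbocation.
Step 2: A hydride (H with its bonding pair) migrates from the adjacent isopropyl carbon to the cationic centre — a 1,2-hydride shift — upgrading the secondary cation to a tertiary one.
Step 3: An ethanol molecule (solvent) deprotonates a β-carbon; as the C–H bond breaks, those electrons form the new alkene π bond.
Total: 3 elementary steps.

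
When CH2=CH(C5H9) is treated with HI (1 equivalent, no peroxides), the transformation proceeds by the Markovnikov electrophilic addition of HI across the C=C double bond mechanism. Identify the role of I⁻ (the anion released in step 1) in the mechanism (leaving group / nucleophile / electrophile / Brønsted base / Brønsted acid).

nucleophile

Step 3: Nucleophilic attack by I⁻ on the carbocation completes the addition, giving R–I.
I⁻ (the anion released in step 1) donates an electron pair to form a new σ-bond to carbon — it is the nucleophile.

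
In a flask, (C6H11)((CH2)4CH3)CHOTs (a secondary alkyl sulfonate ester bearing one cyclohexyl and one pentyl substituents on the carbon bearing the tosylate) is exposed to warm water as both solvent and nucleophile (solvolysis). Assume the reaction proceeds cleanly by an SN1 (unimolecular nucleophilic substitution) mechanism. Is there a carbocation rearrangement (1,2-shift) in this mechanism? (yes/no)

The first-formed carbocation is secondary.
The adjacent cyclohexyl carbon already bears 2 other carbon substituents and has a hydrogen to migrate; after a 1,2-hydride shift from that carbon the positive charge sits on a tertiary centre.
Tertiary is more stable than secondary, so the shift occurs.

yes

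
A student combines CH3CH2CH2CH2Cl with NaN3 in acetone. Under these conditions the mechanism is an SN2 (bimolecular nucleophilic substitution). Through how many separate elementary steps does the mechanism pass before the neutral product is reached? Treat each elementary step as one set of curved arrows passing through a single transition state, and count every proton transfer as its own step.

Step 1: Backside attack by N3⁻ on the carbon bearing the chloride: the new C–N bond forms as the C–Cl bond breaks, with Walden inversion at carbon.
Total: 1 elementary step.

1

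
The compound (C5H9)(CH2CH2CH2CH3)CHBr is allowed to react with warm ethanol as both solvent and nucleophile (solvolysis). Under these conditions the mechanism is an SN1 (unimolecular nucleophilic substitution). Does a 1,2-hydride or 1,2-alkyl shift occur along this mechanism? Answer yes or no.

The first-formed carbocation is secondary.
The adjacent cyclopentyl carbon already bears 2 other carbon substituents and has a hydrogen to migrate; after a 1,2-hydride shift from that carbon the positive charge sits on a tertiary centre.
Tertiary is more stable than secondary, so the shift occurs.

yes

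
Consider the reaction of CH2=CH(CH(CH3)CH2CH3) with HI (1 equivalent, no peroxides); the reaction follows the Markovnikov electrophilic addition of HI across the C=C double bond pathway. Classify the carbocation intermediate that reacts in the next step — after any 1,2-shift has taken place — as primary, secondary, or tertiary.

Step 1: Protonation of the alkene by HI: the π bond acts as the nucleophile and picks up H⁺, giving the more stable (Markovnikov) secondary carbocation. The H–I bond breaks heterolytically, releasing I⁻.
Step 2: A 1,2-hydride shift from the adjacent sec-butyl carbon moves the positive charge from the secondary centre to an adjacent carbon, generating a more stable tertiary carbocation.
The cation rearranges from secondary to tertiary via a 1,2-hydride shift from the adjacent sec-butyl carbon; the tertiary cation is what reacts next.

tertiary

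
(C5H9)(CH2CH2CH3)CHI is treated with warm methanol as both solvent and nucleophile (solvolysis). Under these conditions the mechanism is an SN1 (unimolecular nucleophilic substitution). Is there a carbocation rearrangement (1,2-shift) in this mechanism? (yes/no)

The first-formed carbocation is secondary.
The adjacent cyclopentyl carbon already bears 2 other carbon substituents and has a hydrogen to migrate; after a 1,2-hydride shift from that carbon the positive charge sits on a tertiary centre.
Tertiary is more stable than secondary, so the shift occurs.

yes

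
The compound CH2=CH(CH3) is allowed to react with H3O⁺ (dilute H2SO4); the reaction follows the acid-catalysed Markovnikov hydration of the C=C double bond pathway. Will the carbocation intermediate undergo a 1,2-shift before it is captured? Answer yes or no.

no

The first-formed carbocation is secondary.
No single 1,2-shift to an adjacent carbon would produce a more-substituted cation than the one already present, so no rearrangement occurs.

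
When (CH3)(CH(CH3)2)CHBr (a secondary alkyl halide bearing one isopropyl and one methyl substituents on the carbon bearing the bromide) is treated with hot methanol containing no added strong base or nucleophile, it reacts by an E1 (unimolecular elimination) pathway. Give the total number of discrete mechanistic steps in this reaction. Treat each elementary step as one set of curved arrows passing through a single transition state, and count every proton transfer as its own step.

Step 1: Unassisted departure of Br⁻ (taking the C–Br bonding pair) generates a secondary carbocation.
Step 2: A hydride (H with its bonding pair) migrates from the adjacent isopropyl carbon to the cationic centre — a 1,2-hydride shift — upgrading the secondary cation to a tertiary one.
Step 3: A weak base (a methanol molecule from the solvent) removes a proton from a carbon adjacent to the cationic centre; the electrons of that C–H bond become the new π(C=C) bond, giving the alkene.
Total: 3 elementary steps.

3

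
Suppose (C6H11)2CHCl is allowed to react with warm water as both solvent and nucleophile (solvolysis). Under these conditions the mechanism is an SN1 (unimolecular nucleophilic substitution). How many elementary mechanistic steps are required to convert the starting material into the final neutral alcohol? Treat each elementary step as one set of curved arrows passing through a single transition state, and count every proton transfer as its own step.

Step 1: Rate-determining heterolysis of the C–Cl bond gives Cl⁻ and a secondary carbocation.
Step 2: Carbocation rearrangement: a 1,2-hydride shift from the adjacent cyclohexyl carbon converts the initially-formed secondary cation into the more stable tertiary cation.
Step 3: A lone pair on the oxygen of H2O attacks the carbocation, forming a new C–O σ-bond and an oxonium ion.
Step 4: A second solvent molecule removes the proton on oxygen, giving the neutral alcohol product.
Total: 4 elementary steps.

4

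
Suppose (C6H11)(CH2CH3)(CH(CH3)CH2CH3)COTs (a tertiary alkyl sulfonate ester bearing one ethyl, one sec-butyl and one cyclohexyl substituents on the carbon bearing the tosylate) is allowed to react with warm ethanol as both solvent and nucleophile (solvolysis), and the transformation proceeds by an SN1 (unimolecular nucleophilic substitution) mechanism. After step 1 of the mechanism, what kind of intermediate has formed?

Step 1: Rate-determining heterolysis of the C–O bond gives TsO⁻ and a tertiary carbocation.
After step 1 the species present is a tertiary carbocation.

tertiary carbocation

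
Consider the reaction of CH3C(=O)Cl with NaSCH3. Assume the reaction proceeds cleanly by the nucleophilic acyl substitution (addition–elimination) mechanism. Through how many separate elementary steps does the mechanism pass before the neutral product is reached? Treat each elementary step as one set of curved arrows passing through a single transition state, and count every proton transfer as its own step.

Step 1: CH3S⁻ adds to the carbonyl carbon; the C=O π electrons shift onto oxygen and a tetrahedral alkoxide intermediate forms.
Step 2: An oxygen lone pair re-forms the C=O π bond as the C–Cl σ-bond breaks; Cl⁻ is expelled.
Total: 2 elementary steps.

2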